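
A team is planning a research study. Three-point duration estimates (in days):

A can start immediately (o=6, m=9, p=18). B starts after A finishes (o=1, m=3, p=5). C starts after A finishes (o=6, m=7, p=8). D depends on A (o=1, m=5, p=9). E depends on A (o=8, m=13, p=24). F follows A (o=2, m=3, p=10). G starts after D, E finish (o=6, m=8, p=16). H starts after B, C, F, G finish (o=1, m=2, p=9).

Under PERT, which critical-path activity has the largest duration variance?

te_A = (6 + 4·9 + 18)/6 = 60/6 = 10; σ²_A = ((18−6)/6)² = 4.000
te_B = (1 + 4·3 + 5)/6 = 18/6 = 3; σ²_B = ((5−1)/6)² = 0.444
te_C = (6 + 4·7 + 8)/6 = 42/6 = 7; σ²_C = ((8−6)/6)² = 0.111
te_D = (1 + 4·5 + 9)/6 = 30/6 = 5; σ²_D = ((9−1)/6)² = 1.778
te_E = (8 + 4·13 + 24)/6 = 84/6 = 14; σ²_E = ((24−8)/6)² = 7.111
te_F = (2 + 4·3 + 10)/6 = 24/6 = 4; σ²_F = ((10−2)/6)² = 1.778
te_G = (6 + 4·8 + 16)/6 = 54/6 = 9; σ²_G = ((16−6)/6)² = 2.778
te_H = (1 + 4·2 + 9)/6 = 18/6 = 3; σ²_H = ((9−1)/6)² = 1.778

Forward pass:
ES_A = 0; EF_A = 10
ES_B = 10; EF_B = 10+3 = 13
ES_C = 10; EF_C = 10+7 = 17
ES_D = 10; EF_D = 10+5 = 15
ES_E = 10; EF_E = 10+14 = 24
ES_F = 10; EF_F = 10+4 = 14
ES_G = max(EF_D=15, EF_E=24) = 24; EF_G = 24+9 = 33
ES_H = max(EF_B=13, EF_C=17, EF_F=14, EF_G=33) = 33; EF_H = 33+3 = 36
Expected project duration μ = 36 days. Critical path: A → E → G → H.

Variances on critical path: σ²_A=4.000, σ²_E=7.111, σ²_G=2.778, σ²_H=1.778.
Largest is σ²_E = 7.111.

E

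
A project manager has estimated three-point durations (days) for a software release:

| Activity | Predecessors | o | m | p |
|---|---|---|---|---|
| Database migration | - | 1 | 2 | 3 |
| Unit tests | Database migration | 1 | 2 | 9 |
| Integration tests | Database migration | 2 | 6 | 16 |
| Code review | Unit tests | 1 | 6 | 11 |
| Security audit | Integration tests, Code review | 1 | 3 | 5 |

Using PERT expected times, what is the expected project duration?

te_Database migration = (1 + 4·2 + 3)/6 = 12/6 = 2
te_Unit tests = (1 + 4·2 + 9)/6 = 18/6 = 3
te_Integration tests = (2 + 4·6 + 16)/6 = 42/6 = 7
te_Code review = (1 + 4·6 + 11)/6 = 36/6 = 6
te_Security audit = (1 + 4·3 + 5)/6 = 18/6 = 3

Forward pass:
ES_Database migration = 0; EF_Database migration = 2
ES_Unit tests = 2; EF_Unit tests = 2+3 = 5
ES_Integration tests = 2; EF_Integration tests = 2+7 = 9
ES_Code review = 5; EF_Code review = 5+6 = 11
ES_Security audit = max(EF_Integration tests=9, EF_Code review=11) = 11; EF_Security audit = 11+3 = 14
Expected project duration μ = 14 days. Critical path: Database migration → Unit tests → Code review → Security audit.

14 days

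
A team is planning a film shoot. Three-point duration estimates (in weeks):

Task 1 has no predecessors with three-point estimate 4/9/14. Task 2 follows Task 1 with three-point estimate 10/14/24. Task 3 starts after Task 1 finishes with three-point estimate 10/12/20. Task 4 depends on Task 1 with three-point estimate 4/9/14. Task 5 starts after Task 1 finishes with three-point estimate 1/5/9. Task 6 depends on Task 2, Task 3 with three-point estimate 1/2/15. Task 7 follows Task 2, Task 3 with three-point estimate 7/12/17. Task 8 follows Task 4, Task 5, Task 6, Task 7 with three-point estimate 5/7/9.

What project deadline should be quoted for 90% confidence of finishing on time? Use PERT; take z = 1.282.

te_Task 1 = (4 + 4·9 + 14)/6 = 54/6 = 9; σ²_Task 1 = ((14−4)/6)² = 2.778
te_Task 2 = (10 + 4·14 + 24)/6 = 90/6 = 15; σ²_Task 2 = ((24−10)/6)² = 5.444
te_Task 3 = (10 + 4·12 + 20)/6 = 78/6 = 13; σ²_Task 3 = ((20−10)/6)² = 2.778
te_Task 4 = (4 + 4·9 + 14)/6 = 54/6 = 9; σ²_Task 4 = ((14−4)/6)² = 2.778
te_Task 5 = (1 + 4·5 + 9)/6 = 30/6 = 5; σ²_Task 5 = ((9−1)/6)² = 1.778
te_Task 6 = (1 + 4·2 + 15)/6 = 24/6 = 4; σ²_Task 6 = ((15−1)/6)² = 5.444
te_Task 7 = (7 + 4·12 + 17)/6 = 72/6 = 12; σ²_Task 7 = ((17−7)/6)² = 2.778
te_Task 8 = (5 + 4·7 + 9)/6 = 42/6 = 7; σ²_Task 8 = ((9−5)/6)² = 0.444

Forward pass:
ES_Task 1 = 0; EF_Task 1 = 9
ES_Task 2 = 9; EF_Task 2 = 9+15 = 24
ES_Task 3 = 9; EF_Task 3 = 9+13 = 22
ES_Task 4 = 9; EF_Task 4 = 9+9 = 18
ES_Task 5 = 9; EF_Task 5 = 9+5 = 14
ES_Task 6 = max(EF_Task 2=24, EF_Task 3=22) = 24; EF_Task 6 = 24+4 = 28
ES_Task 7 = max(EF_Task 2=24, EF_Task 3=22) = 24; EF_Task 7 = 24+12 = 36
ES_Task 8 = max(EF_Task 4=18, EF_Task 5=14, EF_Task 6=28, EF_Task 7=36) = 36; EF_Task 8 = 36+7 = 43
Expected project duration μ = 43 weeks. Critical path: Task 1 → Task 2 → Task 7 → Task 8.

Variance along critical path = 2.778 + 5.444 + 2.778 + 0.444 = 11.444; σ = 3.383 weeks.
D = μ + z·σ = 43 + 1.282·3.383 = 47.3 weeks

47.3 weeks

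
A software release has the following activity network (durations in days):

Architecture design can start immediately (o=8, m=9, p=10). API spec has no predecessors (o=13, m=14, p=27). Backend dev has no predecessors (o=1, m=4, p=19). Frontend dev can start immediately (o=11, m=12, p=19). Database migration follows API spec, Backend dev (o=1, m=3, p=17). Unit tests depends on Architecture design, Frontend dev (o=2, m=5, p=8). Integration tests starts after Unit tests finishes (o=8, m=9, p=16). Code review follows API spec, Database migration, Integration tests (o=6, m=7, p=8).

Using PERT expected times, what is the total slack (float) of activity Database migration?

te_Architecture design = (8 + 4·9 + 10)/6 = 54/6 = 9
te_API spec = (13 + 4·14 + 27)/6 = 96/6 = 16
te_Backend dev = (1 + 4·4 + 19)/6 = 36/6 = 6
te_Frontend dev = (11 + 4·12 + 19)/6 = 78/6 = 13
te_Database migration = (1 + 4·3 + 17)/6 = 30/6 = 5
te_Unit tests = (2 + 4·5 + 8)/6 = 30/6 = 5
te_Integration tests = (8 + 4·9 + 16)/6 = 60/6 = 10
te_Code review = (6 + 4·7 + 8)/6 = 42/6 = 7

Forward pass:
ES_Architecture design = 0; EF_Architecture design = 9
ES_API spec = 0; EF_API spec = 16
ES_Backend dev = 0; EF_Backend dev = 6
ES_Frontend dev = 0; EF_Frontend dev = 13
ES_Database migration = max(EF_API spec=16, EF_Backend dev=6) = 16; EF_Database migration = 16+5 = 21
ES_Unit tests = max(EF_Architecture design=9, EF_Frontend dev=13) = 13; EF_Unit tests = 13+5 = 18
ES_Integration tests = 18; EF_Integration tests = 18+10 = 28
ES_Code review = max(EF_API spec=16, EF_Database migration=21, EF_Integration tests=28) = 28; EF_Code review = 28+7 = 35
Expected project duration μ = 35 days. Critical path: Frontend dev → Unit tests → Integration tests → Code review.

Backward pass:
LF_Code review = 35; LS_Code review = 35−7 = 28
LF_Integration tests = LS_Code review = 28; LS_Integration tests = 28−10 = 18
LF_Unit tests = LS_Integration tests = 18; LS_Unit tests = 18−5 = 13
LF_Database migration = LS_Code review = 28; LS_Database migration = 28−5 = 23
LF_Frontend dev = LS_Unit tests = 13; LS_Frontend dev = 13−13 = 0
LF_Backend dev = LS_Database migration = 23; LS_Backend dev = 23−6 = 17
LF_API spec = min(LS_Database migration=23, LS_Code review=28) = 23; LS_API spec = 23−16 = 7
LF_Architecture design = LS_Unit tests = 13; LS_Architecture design = 13−9 = 4
Slack_Database migration = LS_Database migration − ES_Database migration = 23 − 16 = 7

7 days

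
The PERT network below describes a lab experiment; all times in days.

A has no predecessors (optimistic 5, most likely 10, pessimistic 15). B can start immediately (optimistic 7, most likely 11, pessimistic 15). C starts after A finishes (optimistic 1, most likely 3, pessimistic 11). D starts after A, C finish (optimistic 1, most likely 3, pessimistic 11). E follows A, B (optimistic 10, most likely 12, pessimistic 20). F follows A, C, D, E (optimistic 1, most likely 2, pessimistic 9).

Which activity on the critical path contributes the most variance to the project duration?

te_A = (5 + 4·10 + 15)/6 = 60/6 = 10; σ²_A = ((15−5)/6)² = 2.778
te_B = (7 + 4·11 + 15)/6 = 66/6 = 11; σ²_B = ((15−7)/6)² = 1.778
te_C = (1 + 4·3 + 11)/6 = 24/6 = 4; σ²_C = ((11−1)/6)² = 2.778
te_D = (1 + 4·3 + 11)/6 = 24/6 = 4; σ²_D = ((11−1)/6)² = 2.778
te_E = (10 + 4·12 + 20)/6 = 78/6 = 13; σ²_E = ((20−10)/6)² = 2.778
te_F = (1 + 4·2 + 9)/6 = 18/6 = 3; σ²_F = ((9−1)/6)² = 1.778

Forward pass:
ES_A = 0; EF_A = 10
ES_B = 0; EF_B = 11
ES_C = 10; EF_C = 10+4 = 14
ES_D = max(EF_A=10, EF_C=14) = 14; EF_D = 14+4 = 18
ES_E = max(EF_A=10, EF_B=11) = 11; EF_E = 11+13 = 24
ES_F = max(EF_A=10, EF_C=14, EF_D=18, EF_E=24) = 24; EF_F = 24+3 = 27
Expected project duration μ = 27 days. Critical path: B → E → F.

Variances on critical path: σ²_B=1.778, σ²_E=2.778, σ²_F=1.778.
Largest is σ²_E = 2.778.

E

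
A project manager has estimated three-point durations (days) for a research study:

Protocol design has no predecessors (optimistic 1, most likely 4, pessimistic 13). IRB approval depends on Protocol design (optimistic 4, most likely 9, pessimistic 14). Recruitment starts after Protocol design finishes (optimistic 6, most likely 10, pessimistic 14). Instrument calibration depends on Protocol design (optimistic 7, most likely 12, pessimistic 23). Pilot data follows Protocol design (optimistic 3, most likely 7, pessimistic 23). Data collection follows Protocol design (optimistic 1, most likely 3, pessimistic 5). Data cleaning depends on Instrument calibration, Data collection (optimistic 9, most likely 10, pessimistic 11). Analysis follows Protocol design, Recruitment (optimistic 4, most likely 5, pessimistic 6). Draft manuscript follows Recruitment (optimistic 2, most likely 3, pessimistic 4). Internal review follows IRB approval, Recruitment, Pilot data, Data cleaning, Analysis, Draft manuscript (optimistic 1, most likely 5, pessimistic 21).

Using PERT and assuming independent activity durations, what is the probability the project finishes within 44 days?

te_Protocol design = (1 + 4·4 + 13)/6 = 30/6 = 5; σ²_Protocol design = ((13−1)/6)² = 4.000
te_IRB approval = (4 + 4·9 + 14)/6 = 54/6 = 9; σ²_IRB approval = ((14−4)/6)² = 2.778
te_Recruitment = (6 + 4·10 + 14)/6 = 60/6 = 10; σ²_Recruitment = ((14−6)/6)² = 1.778
te_Instrument calibration = (7 + 4·12 + 23)/6 = 78/6 = 13; σ²_Instrument calibration = ((23−7)/6)² = 7.111
te_Pilot data = (3 + 4·7 + 23)/6 = 54/6 = 9; σ²_Pilot data = ((23−3)/6)² = 11.111
te_Data collection = (1 + 4·3 + 5)/6 = 18/6 = 3; σ²_Data collection = ((5−1)/6)² = 0.444
te_Data cleaning = (9 + 4·10 + 11)/6 = 60/6 = 10; σ²_Data cleaning = ((11−9)/6)² = 0.111
te_Analysis = (4 + 4·5 + 6)/6 = 30/6 = 5; σ²_Analysis = ((6−4)/6)² = 0.111
te_Draft manuscript = (2 + 4·3 + 4)/6 = 18/6 = 3; σ²_Draft manuscript = ((4−2)/6)² = 0.111
te_Internal review = (1 + 4·5 + 21)/6 = 42/6 = 7; σ²_Internal review = ((21−1)/6)² = 11.111

Forward pass:
ES_Protocol design = 0; EF_Protocol design = 5
ES_IRB approval = 5; EF_IRB approval = 5+9 = 14
ES_Recruitment = 5; EF_Recruitment = 5+10 = 15
ES_Instrument calibration = 5; EF_Instrument calibration = 5+13 = 18
ES_Pilot data = 5; EF_Pilot data = 5+9 = 14
ES_Data collection = 5; EF_Data collection = 5+3 = 8
ES_Data cleaning = max(EF_Instrument calibration=18, EF_Data collection=8) = 18; EF_Data cleaning = 18+10 = 28
ES_Analysis = max(EF_Protocol design=5, EF_Recruitment=15) = 15; EF_Analysis = 15+5 = 20
ES_Draft manuscript = 15; EF_Draft manuscript = 15+3 = 18
ES_Internal review = max(EF_IRB approval=14, EF_Recruitment=15, EF_Pilot data=14, EF_Data cleaning=28, EF_Analysis=20, EF_Draft manuscript=18) = 28; EF_Internal review = 28+7 = 35
Expected project duration μ = 35 days. Critical path: Protocol design → Instrument calibration → Data cleaning → Internal review.

Variance along critical path = 4.000 + 7.111 + 0.111 + 11.111 = 22.333; σ = √22.333 = 4.726 days.
Z = (44 − 35) / 4.726 = 1.904
P(T ≤ 44) = Φ(1.904) ≈ 0.972

0.972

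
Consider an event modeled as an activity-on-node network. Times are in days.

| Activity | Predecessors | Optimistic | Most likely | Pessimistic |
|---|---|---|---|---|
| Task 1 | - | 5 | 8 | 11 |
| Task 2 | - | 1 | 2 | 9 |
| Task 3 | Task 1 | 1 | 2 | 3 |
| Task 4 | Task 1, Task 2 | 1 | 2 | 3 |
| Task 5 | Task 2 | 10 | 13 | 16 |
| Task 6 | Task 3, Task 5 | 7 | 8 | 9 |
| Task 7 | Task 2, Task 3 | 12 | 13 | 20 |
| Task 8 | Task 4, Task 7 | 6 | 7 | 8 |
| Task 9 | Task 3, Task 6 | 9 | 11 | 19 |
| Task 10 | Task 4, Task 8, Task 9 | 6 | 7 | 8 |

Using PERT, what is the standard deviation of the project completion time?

2.40 days

te_Task 1 = (5 + 4·8 + 11)/6 = 48/6 = 8; σ²_Task 1 = ((11−5)/6)² = 1.000
te_Task 2 = (1 + 4·2 + 9)/6 = 18/6 = 3; σ²_Task 2 = ((9−1)/6)² = 1.778
te_Task 3 = (1 + 4·2 + 3)/6 = 12/6 = 2; σ²_Task 3 = ((3−1)/6)² = 0.111
te_Task 4 = (1 + 4·2 + 3)/6 = 12/6 = 2; σ²_Task 4 = ((3−1)/6)² = 0.111
te_Task 5 = (10 + 4·13 + 16)/6 = 78/6 = 13; σ²_Task 5 = ((16−10)/6)² = 1.000
te_Task 6 = (7 + 4·8 + 9)/6 = 48/6 = 8; σ²_Task 6 = ((9−7)/6)² = 0.111
te_Task 7 = (12 + 4·13 + 20)/6 = 84/6 = 14; σ²_Task 7 = ((20−12)/6)² = 1.778
te_Task 8 = (6 + 4·7 + 8)/6 = 42/6 = 7; σ²_Task 8 = ((8−6)/6)² = 0.111
te_Task 9 = (9 + 4·11 + 19)/6 = 72/6 = 12; σ²_Task 9 = ((19−9)/6)² = 2.778
te_Task 10 = (6 + 4·7 + 8)/6 = 42/6 = 7; σ²_Task 10 = ((8−6)/6)² = 0.111

Forward pass:
ES_Task 1 = 0; EF_Task 1 = 8
ES_Task 2 = 0; EF_Task 2 = 3
ES_Task 3 = 8; EF_Task 3 = 8+2 = 10
ES_Task 4 = max(EF_Task 1=8, EF_Task 2=3) = 8; EF_Task 4 = 8+2 = 10
ES_Task 5 = 3; EF_Task 5 = 3+13 = 16
ES_Task 6 = max(EF_Task 3=10, EF_Task 5=16) = 16; EF_Task 6 = 16+8 = 24
ES_Task 7 = max(EF_Task 2=3, EF_Task 3=10) = 10; EF_Task 7 = 10+14 = 24
ES_Task 8 = max(EF_Task 4=10, EF_Task 7=24) = 24; EF_Task 8 = 24+7 = 31
ES_Task 9 = max(EF_Task 3=10, EF_Task 6=24) = 24; EF_Task 9 = 24+12 = 36
ES_Task 10 = max(EF_Task 4=10, EF_Task 8=31, EF_Task 9=36) = 36; EF_Task 10 = 36+7 = 43
Expected project duration μ = 43 days. Critical path: Task 2 → Task 5 → Task 6 → Task 9 → Task 10.

Variance along critical path = 1.778 + 1.000 + 0.111 + 2.778 + 0.111 = 5.778
σ = √5.778 = 2.404 days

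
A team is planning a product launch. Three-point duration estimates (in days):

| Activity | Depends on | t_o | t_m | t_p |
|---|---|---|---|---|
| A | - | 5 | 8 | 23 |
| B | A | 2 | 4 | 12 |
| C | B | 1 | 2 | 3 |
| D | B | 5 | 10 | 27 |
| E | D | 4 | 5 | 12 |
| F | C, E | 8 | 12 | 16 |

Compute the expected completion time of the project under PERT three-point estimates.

45 days

te_A = (5 + 4·8 + 23)/6 = 60/6 = 10
te_B = (2 + 4·4 + 12)/6 = 30/6 = 5
te_C = (1 + 4·2 + 3)/6 = 12/6 = 2
te_D = (5 + 4·10 + 27)/6 = 72/6 = 12
te_E = (4 + 4·5 + 12)/6 = 36/6 = 6
te_F = (8 + 4·12 + 16)/6 = 72/6 = 12

Forward pass:
ES_A = 0; EF_A = 10
ES_B = 10; EF_B = 10+5 = 15
ES_C = 15; EF_C = 15+2 = 17
ES_D = 15; EF_D = 15+12 = 27
ES_E = 27; EF_E = 27+6 = 33
ES_F = max(EF_C=17, EF_E=33) = 33; EF_F = 33+12 = 45
Expected project duration μ = 45 days. Critical path: A → B → D → E → F.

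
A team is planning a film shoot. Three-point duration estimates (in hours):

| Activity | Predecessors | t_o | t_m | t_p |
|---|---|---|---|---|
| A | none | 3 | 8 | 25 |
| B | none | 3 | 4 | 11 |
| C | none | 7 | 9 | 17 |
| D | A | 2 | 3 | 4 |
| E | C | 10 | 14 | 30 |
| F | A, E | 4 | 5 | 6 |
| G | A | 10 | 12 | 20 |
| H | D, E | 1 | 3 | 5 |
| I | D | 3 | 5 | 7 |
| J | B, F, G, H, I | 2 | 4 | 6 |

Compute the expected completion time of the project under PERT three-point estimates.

35 hours

te_A = (3 + 4·8 + 25)/6 = 60/6 = 10
te_B = (3 + 4·4 + 11)/6 = 30/6 = 5
te_C = (7 + 4·9 + 17)/6 = 60/6 = 10
te_D = (2 + 4·3 + 4)/6 = 18/6 = 3
te_E = (10 + 4·14 + 30)/6 = 96/6 = 16
te_F = (4 + 4·5 + 6)/6 = 30/6 = 5
te_G = (10 + 4·12 + 20)/6 = 78/6 = 13
te_H = (1 + 4·3 + 5)/6 = 18/6 = 3
te_I = (3 + 4·5 + 7)/6 = 30/6 = 5
te_J = (2 + 4·4 + 6)/6 = 24/6 = 4

Forward pass:
ES_A = 0; EF_A = 10
ES_B = 0; EF_B = 5
ES_C = 0; EF_C = 10
ES_D = 10; EF_D = 10+3 = 13
ES_E = 10; EF_E = 10+16 = 26
ES_F = max(EF_A=10, EF_E=26) = 26; EF_F = 26+5 = 31
ES_G = 10; EF_G = 10+13 = 23
ES_H = max(EF_D=13, EF_E=26) = 26; EF_H = 26+3 = 29
ES_I = 13; EF_I = 13+5 = 18
ES_J = max(EF_B=5, EF_F=31, EF_G=23, EF_H=29, EF_I=18) = 31; EF_J = 31+4 = 35
Expected project duration μ = 35 hours. Critical path: C → E → F → J.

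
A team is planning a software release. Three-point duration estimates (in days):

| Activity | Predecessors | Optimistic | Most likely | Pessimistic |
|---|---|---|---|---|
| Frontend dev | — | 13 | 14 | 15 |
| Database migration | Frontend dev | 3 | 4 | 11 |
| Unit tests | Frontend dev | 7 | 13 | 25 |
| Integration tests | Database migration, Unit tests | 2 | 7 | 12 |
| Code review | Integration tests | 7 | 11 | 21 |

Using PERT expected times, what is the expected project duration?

47 days

te_Frontend dev = (13 + 4·14 + 15)/6 = 84/6 = 14
te_Database migration = (3 + 4·4 + 11)/6 = 30/6 = 5
te_Unit tests = (7 + 4·13 + 25)/6 = 84/6 = 14
te_Integration tests = (2 + 4·7 + 12)/6 = 42/6 = 7
te_Code review = (7 + 4·11 + 21)/6 = 72/6 = 12

Forward pass:
ES_Frontend dev = 0; EF_Frontend dev = 14
ES_Database migration = 14; EF_Database migration = 14+5 = 19
ES_Unit tests = 14; EF_Unit tests = 14+14 = 28
ES_Integration tests = max(EF_Database migration=19, EF_Unit tests=28) = 28; EF_Integration tests = 28+7 = 35
ES_Code review = 35; EF_Code review = 35+12 = 47
Expected project duration μ = 47 days. Critical path: Frontend dev → Unit tests → Integration tests → Code review.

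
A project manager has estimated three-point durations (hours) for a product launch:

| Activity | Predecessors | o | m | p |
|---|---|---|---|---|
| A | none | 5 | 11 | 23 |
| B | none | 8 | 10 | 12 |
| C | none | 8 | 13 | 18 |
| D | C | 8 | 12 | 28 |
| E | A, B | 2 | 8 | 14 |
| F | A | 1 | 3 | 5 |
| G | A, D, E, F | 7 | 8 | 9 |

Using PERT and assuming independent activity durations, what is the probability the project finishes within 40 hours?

te_A = (5 + 4·11 + 23)/6 = 72/6 = 12; σ²_A = ((23−5)/6)² = 9.000
te_B = (8 + 4·10 + 12)/6 = 60/6 = 10; σ²_B = ((12−8)/6)² = 0.444
te_C = (8 + 4·13 + 18)/6 = 78/6 = 13; σ²_C = ((18−8)/6)² = 2.778
te_D = (8 + 4·12 + 28)/6 = 84/6 = 14; σ²_D = ((28−8)/6)² = 11.111
te_E = (2 + 4·8 + 14)/6 = 48/6 = 8; σ²_E = ((14−2)/6)² = 4.000
te_F = (1 + 4·3 + 5)/6 = 18/6 = 3; σ²_F = ((5−1)/6)² = 0.444
te_G = (7 + 4·8 + 9)/6 = 48/6 = 8; σ²_G = ((9−7)/6)² = 0.111

Forward pass:
ES_A = 0; EF_A = 12
ES_B = 0; EF_B = 10
ES_C = 0; EF_C = 13
ES_D = 13; EF_D = 13+14 = 27
ES_E = max(EF_A=12, EF_B=10) = 12; EF_E = 12+8 = 20
ES_F = 12; EF_F = 12+3 = 15
ES_G = max(EF_A=12, EF_D=27, EF_E=20, EF_F=15) = 27; EF_G = 27+8 = 35
Expected project duration μ = 35 hours. Critical path: C → D → G.

Variance along critical path = 2.778 + 11.111 + 0.111 = 14.000; σ = √14.000 = 3.742 hours.
Z = (40 − 35) / 3.742 = 1.336
P(T ≤ 40) = Φ(1.336) ≈ 0.909

0.909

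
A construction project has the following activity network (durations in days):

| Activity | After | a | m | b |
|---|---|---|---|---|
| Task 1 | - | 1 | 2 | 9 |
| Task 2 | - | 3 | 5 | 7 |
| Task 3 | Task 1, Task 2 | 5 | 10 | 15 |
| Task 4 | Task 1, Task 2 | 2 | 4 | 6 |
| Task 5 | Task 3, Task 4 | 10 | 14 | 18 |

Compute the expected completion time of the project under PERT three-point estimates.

29 days

te_Task 1 = (1 + 4·2 + 9)/6 = 18/6 = 3
te_Task 2 = (3 + 4·5 + 7)/6 = 30/6 = 5
te_Task 3 = (5 + 4·10 + 15)/6 = 60/6 = 10
te_Task 4 = (2 + 4·4 + 6)/6 = 24/6 = 4
te_Task 5 = (10 + 4·14 + 18)/6 = 84/6 = 14

Forward pass:
ES_Task 1 = 0; EF_Task 1 = 3
ES_Task 2 = 0; EF_Task 2 = 5
ES_Task 3 = max(EF_Task 1=3, EF_Task 2=5) = 5; EF_Task 3 = 5+10 = 15
ES_Task 4 = max(EF_Task 1=3, EF_Task 2=5) = 5; EF_Task 4 = 5+4 = 9
ES_Task 5 = max(EF_Task 3=15, EF_Task 4=9) = 15; EF_Task 5 = 15+14 = 29
Expected project duration μ = 29 days. Critical path: Task 2 → Task 3 → Task 5.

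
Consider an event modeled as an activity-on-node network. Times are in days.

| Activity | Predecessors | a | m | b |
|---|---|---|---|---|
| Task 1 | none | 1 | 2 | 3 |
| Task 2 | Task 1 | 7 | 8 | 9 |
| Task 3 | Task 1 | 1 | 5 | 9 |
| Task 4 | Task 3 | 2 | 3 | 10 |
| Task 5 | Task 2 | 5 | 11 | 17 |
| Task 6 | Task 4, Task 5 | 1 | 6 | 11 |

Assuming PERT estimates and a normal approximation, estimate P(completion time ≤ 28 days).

te_Task 1 = (1 + 4·2 + 3)/6 = 12/6 = 2; σ²_Task 1 = ((3−1)/6)² = 0.111
te_Task 2 = (7 + 4·8 + 9)/6 = 48/6 = 8; σ²_Task 2 = ((9−7)/6)² = 0.111
te_Task 3 = (1 + 4·5 + 9)/6 = 30/6 = 5; σ²_Task 3 = ((9−1)/6)² = 1.778
te_Task 4 = (2 + 4·3 + 10)/6 = 24/6 = 4; σ²_Task 4 = ((10−2)/6)² = 1.778
te_Task 5 = (5 + 4·11 + 17)/6 = 66/6 = 11; σ²_Task 5 = ((17−5)/6)² = 4.000
te_Task 6 = (1 + 4·6 + 11)/6 = 36/6 = 6; σ²_Task 6 = ((11−1)/6)² = 2.778

Forward pass:
ES_Task 1 = 0; EF_Task 1 = 2
ES_Task 2 = 2; EF_Task 2 = 2+8 = 10
ES_Task 3 = 2; EF_Task 3 = 2+5 = 7
ES_Task 4 = 7; EF_Task 4 = 7+4 = 11
ES_Task 5 = 10; EF_Task 5 = 10+11 = 21
ES_Task 6 = max(EF_Task 4=11, EF_Task 5=21) = 21; EF_Task 6 = 21+6 = 27
Expected project duration μ = 27 days. Critical path: Task 1 → Task 2 → Task 5 → Task 6.

Variance along critical path = 0.111 + 0.111 + 4.000 + 2.778 = 7.000; σ = √7.000 = 2.646 days.
Z = (28 − 27) / 2.646 = 0.378
P(T ≤ 28) = Φ(0.378) ≈ 0.647

0.647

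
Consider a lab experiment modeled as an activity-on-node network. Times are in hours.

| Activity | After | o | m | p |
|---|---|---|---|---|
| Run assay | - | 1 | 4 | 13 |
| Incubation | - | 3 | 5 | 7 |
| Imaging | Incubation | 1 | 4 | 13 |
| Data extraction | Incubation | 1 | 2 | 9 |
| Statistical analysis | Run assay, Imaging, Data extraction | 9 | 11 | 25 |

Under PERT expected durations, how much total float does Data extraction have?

te_Run assay = (1 + 4·4 + 13)/6 = 30/6 = 5
te_Incubation = (3 + 4·5 + 7)/6 = 30/6 = 5
te_Imaging = (1 + 4·4 + 13)/6 = 30/6 = 5
te_Data extraction = (1 + 4·2 + 9)/6 = 18/6 = 3
te_Statistical analysis = (9 + 4·11 + 25)/6 = 78/6 = 13

Forward pass:
ES_Run assay = 0; EF_Run assay = 5
ES_Incubation = 0; EF_Incubation = 5
ES_Imaging = 5; EF_Imaging = 5+5 = 10
ES_Data extraction = 5; EF_Data extraction = 5+3 = 8
ES_Statistical analysis = max(EF_Run assay=5, EF_Imaging=10, EF_Data extraction=8) = 10; EF_Statistical analysis = 10+13 = 23
Expected project duration μ = 23 hours. Critical path: Incubation → Imaging → Statistical analysis.

Backward pass:
LF_Statistical analysis = 23; LS_Statistical analysis = 23−13 = 10
LF_Data extraction = LS_Statistical analysis = 10; LS_Data extraction = 10−3 = 7
LF_Imaging = LS_Statistical analysis = 10; LS_Imaging = 10−5 = 5
LF_Incubation = min(LS_Imaging=5, LS_Data extraction=7) = 5; LS_Incubation = 5−5 = 0
LF_Run assay = LS_Statistical analysis = 10; LS_Run assay = 10−5 = 5
Slack_Data extraction = LS_Data extraction − ES_Data extraction = 7 − 5 = 2

2 hours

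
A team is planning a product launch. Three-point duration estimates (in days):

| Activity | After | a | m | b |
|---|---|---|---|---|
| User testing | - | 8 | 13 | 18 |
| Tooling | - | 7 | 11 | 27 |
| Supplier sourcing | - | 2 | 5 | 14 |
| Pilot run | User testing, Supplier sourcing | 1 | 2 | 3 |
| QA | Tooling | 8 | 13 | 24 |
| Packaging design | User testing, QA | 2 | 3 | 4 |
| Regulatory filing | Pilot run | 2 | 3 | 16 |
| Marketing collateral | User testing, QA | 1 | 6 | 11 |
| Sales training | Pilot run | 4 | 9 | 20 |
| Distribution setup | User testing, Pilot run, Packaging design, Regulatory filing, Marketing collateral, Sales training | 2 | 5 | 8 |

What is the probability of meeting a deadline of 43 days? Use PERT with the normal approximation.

te_User testing = (8 + 4·13 + 18)/6 = 78/6 = 13; σ²_User testing = ((18−8)/6)² = 2.778
te_Tooling = (7 + 4·11 + 27)/6 = 78/6 = 13; σ²_Tooling = ((27−7)/6)² = 11.111
te_Supplier sourcing = (2 + 4·5 + 14)/6 = 36/6 = 6; σ²_Supplier sourcing = ((14−2)/6)² = 4.000
te_Pilot run = (1 + 4·2 + 3)/6 = 12/6 = 2; σ²_Pilot run = ((3−1)/6)² = 0.111
te_QA = (8 + 4·13 + 24)/6 = 84/6 = 14; σ²_QA = ((24−8)/6)² = 7.111
te_Packaging design = (2 + 4·3 + 4)/6 = 18/6 = 3; σ²_Packaging design = ((4−2)/6)² = 0.111
te_Regulatory filing = (2 + 4·3 + 16)/6 = 30/6 = 5; σ²_Regulatory filing = ((16−2)/6)² = 5.444
te_Marketing collateral = (1 + 4·6 + 11)/6 = 36/6 = 6; σ²_Marketing collateral = ((11−1)/6)² = 2.778
te_Sales training = (4 + 4·9 + 20)/6 = 60/6 = 10; σ²_Sales training = ((20−4)/6)² = 7.111
te_Distribution setup = (2 + 4·5 + 8)/6 = 30/6 = 5; σ²_Distribution setup = ((8−2)/6)² = 1.000

Forward pass:
ES_User testing = 0; EF_User testing = 13
ES_Tooling = 0; EF_Tooling = 13
ES_Supplier sourcing = 0; EF_Supplier sourcing = 6
ES_Pilot run = max(EF_User testing=13, EF_Supplier sourcing=6) = 13; EF_Pilot run = 13+2 = 15
ES_QA = 13; EF_QA = 13+14 = 27
ES_Packaging design = max(EF_User testing=13, EF_QA=27) = 27; EF_Packaging design = 27+3 = 30
ES_Regulatory filing = 15; EF_Regulatory filing = 15+5 = 20
ES_Marketing collateral = max(EF_User testing=13, EF_QA=27) = 27; EF_Marketing collateral = 27+6 = 33
ES_Sales training = 15; EF_Sales training = 15+10 = 25
ES_Distribution setup = max(EF_User testing=13, EF_Pilot run=15, EF_Packaging design=30, EF_Regulatory filing=20, EF_Marketing collateral=33, EF_Sales training=25) = 33; EF_Distribution setup = 33+5 = 38
Expected project duration μ = 38 days. Critical path: Tooling → QA → Marketing collateral → Distribution setup.

Variance along critical path = 11.111 + 7.111 + 2.778 + 1.000 = 22.000; σ = √22.000 = 4.690 days.
Z = (43 − 38) / 4.690 = 1.066
P(T ≤ 43) = Φ(1.066) ≈ 0.857

0.857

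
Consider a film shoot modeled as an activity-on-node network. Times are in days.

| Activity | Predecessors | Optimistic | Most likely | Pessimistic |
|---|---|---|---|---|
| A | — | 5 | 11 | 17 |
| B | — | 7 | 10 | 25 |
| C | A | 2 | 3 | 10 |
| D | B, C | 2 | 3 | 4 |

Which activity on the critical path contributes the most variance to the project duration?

te_A = (5 + 4·11 + 17)/6 = 66/6 = 11; σ²_A = ((17−5)/6)² = 4.000
te_B = (7 + 4·10 + 25)/6 = 72/6 = 12; σ²_B = ((25−7)/6)² = 9.000
te_C = (2 + 4·3 + 10)/6 = 24/6 = 4; σ²_C = ((10−2)/6)² = 1.778
te_D = (2 + 4·3 + 4)/6 = 18/6 = 3; σ²_D = ((4−2)/6)² = 0.111

Forward pass:
ES_A = 0; EF_A = 11
ES_B = 0; EF_B = 12
ES_C = 11; EF_C = 11+4 = 15
ES_D = max(EF_B=12, EF_C=15) = 15; EF_D = 15+3 = 18
Expected project duration μ = 18 days. Critical path: A → C → D.

Variances on critical path: σ²_A=4.000, σ²_C=1.778, σ²_D=0.111.
Largest is σ²_A = 4.000.

A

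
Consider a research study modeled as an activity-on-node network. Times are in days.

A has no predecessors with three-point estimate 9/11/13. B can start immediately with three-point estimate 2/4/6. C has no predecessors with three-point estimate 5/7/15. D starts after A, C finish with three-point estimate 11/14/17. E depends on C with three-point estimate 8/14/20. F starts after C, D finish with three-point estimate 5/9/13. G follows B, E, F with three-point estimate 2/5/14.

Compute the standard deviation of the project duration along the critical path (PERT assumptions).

2.69 days

te_A = (9 + 4·11 + 13)/6 = 66/6 = 11; σ²_A = ((13−9)/6)² = 0.444
te_B = (2 + 4·4 + 6)/6 = 24/6 = 4; σ²_B = ((6−2)/6)² = 0.444
te_C = (5 + 4·7 + 15)/6 = 48/6 = 8; σ²_C = ((15−5)/6)² = 2.778
te_D = (11 + 4·14 + 17)/6 = 84/6 = 14; σ²_D = ((17−11)/6)² = 1.000
te_E = (8 + 4·14 + 20)/6 = 84/6 = 14; σ²_E = ((20−8)/6)² = 4.000
te_F = (5 + 4·9 + 13)/6 = 54/6 = 9; σ²_F = ((13−5)/6)² = 1.778
te_G = (2 + 4·5 + 14)/6 = 36/6 = 6; σ²_G = ((14−2)/6)² = 4.000

Forward pass:
ES_A = 0; EF_A = 11
ES_B = 0; EF_B = 4
ES_C = 0; EF_C = 8
ES_D = max(EF_A=11, EF_C=8) = 11; EF_D = 11+14 = 25
ES_E = 8; EF_E = 8+14 = 22
ES_F = max(EF_C=8, EF_D=25) = 25; EF_F = 25+9 = 34
ES_G = max(EF_B=4, EF_E=22, EF_F=34) = 34; EF_G = 34+6 = 40
Expected project duration μ = 40 days. Critical path: A → D → F → G.

Variance along critical path = 0.444 + 1.000 + 1.778 + 4.000 = 7.222
σ = √7.222 = 2.687 days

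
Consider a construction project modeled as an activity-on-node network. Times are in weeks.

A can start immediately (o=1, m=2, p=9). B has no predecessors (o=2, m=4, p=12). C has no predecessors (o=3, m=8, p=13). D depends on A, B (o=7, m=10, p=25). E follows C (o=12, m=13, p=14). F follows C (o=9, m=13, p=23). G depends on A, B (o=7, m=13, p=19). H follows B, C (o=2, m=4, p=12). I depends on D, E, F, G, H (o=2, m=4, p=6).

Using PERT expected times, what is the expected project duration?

te_A = (1 + 4·2 + 9)/6 = 18/6 = 3
te_B = (2 + 4·4 + 12)/6 = 30/6 = 5
te_C = (3 + 4·8 + 13)/6 = 48/6 = 8
te_D = (7 + 4·10 + 25)/6 = 72/6 = 12
te_E = (12 + 4·13 + 14)/6 = 78/6 = 13
te_F = (9 + 4·13 + 23)/6 = 84/6 = 14
te_G = (7 + 4·13 + 19)/6 = 78/6 = 13
te_H = (2 + 4·4 + 12)/6 = 30/6 = 5
te_I = (2 + 4·4 + 6)/6 = 24/6 = 4

Forward pass:
ES_A = 0; EF_A = 3
ES_B = 0; EF_B = 5
ES_C = 0; EF_C = 8
ES_D = max(EF_A=3, EF_B=5) = 5; EF_D = 5+12 = 17
ES_E = 8; EF_E = 8+13 = 21
ES_F = 8; EF_F = 8+14 = 22
ES_G = max(EF_A=3, EF_B=5) = 5; EF_G = 5+13 = 18
ES_H = max(EF_B=5, EF_C=8) = 8; EF_H = 8+5 = 13
ES_I = max(EF_D=17, EF_E=21, EF_F=22, EF_G=18, EF_H=13) = 22; EF_I = 22+4 = 26
Expected project duration μ = 26 weeks. Critical path: C → F → I.

26 weeks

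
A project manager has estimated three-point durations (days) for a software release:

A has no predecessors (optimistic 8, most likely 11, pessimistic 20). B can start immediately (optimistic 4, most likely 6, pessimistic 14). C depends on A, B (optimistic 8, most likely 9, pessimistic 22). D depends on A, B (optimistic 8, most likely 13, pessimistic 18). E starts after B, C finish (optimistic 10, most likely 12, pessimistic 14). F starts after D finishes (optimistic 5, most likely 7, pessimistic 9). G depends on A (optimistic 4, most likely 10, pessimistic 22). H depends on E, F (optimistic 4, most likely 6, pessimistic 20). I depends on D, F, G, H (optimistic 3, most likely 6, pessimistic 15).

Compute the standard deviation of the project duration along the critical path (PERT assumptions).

4.58 days

te_A = (8 + 4·11 + 20)/6 = 72/6 = 12; σ²_A = ((20−8)/6)² = 4.000
te_B = (4 + 4·6 + 14)/6 = 42/6 = 7; σ²_B = ((14−4)/6)² = 2.778
te_C = (8 + 4·9 + 22)/6 = 66/6 = 11; σ²_C = ((22−8)/6)² = 5.444
te_D = (8 + 4·13 + 18)/6 = 78/6 = 13; σ²_D = ((18−8)/6)² = 2.778
te_E = (10 + 4·12 + 14)/6 = 72/6 = 12; σ²_E = ((14−10)/6)² = 0.444
te_F = (5 + 4·7 + 9)/6 = 42/6 = 7; σ²_F = ((9−5)/6)² = 0.444
te_G = (4 + 4·10 + 22)/6 = 66/6 = 11; σ²_G = ((22−4)/6)² = 9.000
te_H = (4 + 4·6 + 20)/6 = 48/6 = 8; σ²_H = ((20−4)/6)² = 7.111
te_I = (3 + 4·6 + 15)/6 = 42/6 = 7; σ²_I = ((15−3)/6)² = 4.000

Forward pass:
ES_A = 0; EF_A = 12
ES_B = 0; EF_B = 7
ES_C = max(EF_A=12, EF_B=7) = 12; EF_C = 12+11 = 23
ES_D = max(EF_A=12, EF_B=7) = 12; EF_D = 12+13 = 25
ES_E = max(EF_B=7, EF_C=23) = 23; EF_E = 23+12 = 35
ES_F = 25; EF_F = 25+7 = 32
ES_G = 12; EF_G = 12+11 = 23
ES_H = max(EF_E=35, EF_F=32) = 35; EF_H = 35+8 = 43
ES_I = max(EF_D=25, EF_F=32, EF_G=23, EF_H=43) = 43; EF_I = 43+7 = 50
Expected project duration μ = 50 days. Critical path: A → C → E → H → I.

Variance along critical path = 4.000 + 5.444 + 0.444 + 7.111 + 4.000 = 21.000
σ = √21.000 = 4.583 days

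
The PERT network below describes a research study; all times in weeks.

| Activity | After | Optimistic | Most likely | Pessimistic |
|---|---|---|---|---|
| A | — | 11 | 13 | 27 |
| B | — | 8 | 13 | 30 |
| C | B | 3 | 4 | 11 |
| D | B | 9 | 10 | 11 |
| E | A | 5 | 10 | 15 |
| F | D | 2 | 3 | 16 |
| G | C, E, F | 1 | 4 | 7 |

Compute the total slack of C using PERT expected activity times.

10 weeks

te_A = (11 + 4·13 + 27)/6 = 90/6 = 15
te_B = (8 + 4·13 + 30)/6 = 90/6 = 15
te_C = (3 + 4·4 + 11)/6 = 30/6 = 5
te_D = (9 + 4·10 + 11)/6 = 60/6 = 10
te_E = (5 + 4·10 + 15)/6 = 60/6 = 10
te_F = (2 + 4·3 + 16)/6 = 30/6 = 5
te_G = (1 + 4·4 + 7)/6 = 24/6 = 4

Forward pass:
ES_A = 0; EF_A = 15
ES_B = 0; EF_B = 15
ES_C = 15; EF_C = 15+5 = 20
ES_D = 15; EF_D = 15+10 = 25
ES_E = 15; EF_E = 15+10 = 25
ES_F = 25; EF_F = 25+5 = 30
ES_G = max(EF_C=20, EF_E=25, EF_F=30) = 30; EF_G = 30+4 = 34
Expected project duration μ = 34 weeks. Critical path: B → D → F → G.

Backward pass:
LF_G = 34; LS_G = 34−4 = 30
LF_F = LS_G = 30; LS_F = 30−5 = 25
LF_E = LS_G = 30; LS_E = 30−10 = 20
LF_D = LS_F = 25; LS_D = 25−10 = 15
LF_C = LS_G = 30; LS_C = 30−5 = 25
LF_B = min(LS_C=25, LS_D=15) = 15; LS_B = 15−15 = 0
LF_A = LS_E = 20; LS_A = 20−15 = 5
Slack_C = LS_C − ES_C = 25 − 15 = 10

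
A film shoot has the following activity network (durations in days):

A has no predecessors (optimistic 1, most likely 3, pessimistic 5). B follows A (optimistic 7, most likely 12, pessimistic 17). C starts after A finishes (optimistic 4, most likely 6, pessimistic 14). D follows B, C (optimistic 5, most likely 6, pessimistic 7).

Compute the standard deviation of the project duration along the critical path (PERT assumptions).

te_A = (1 + 4·3 + 5)/6 = 18/6 = 3; σ²_A = ((5−1)/6)² = 0.444
te_B = (7 + 4·12 + 17)/6 = 72/6 = 12; σ²_B = ((17−7)/6)² = 2.778
te_C = (4 + 4·6 + 14)/6 = 42/6 = 7; σ²_C = ((14−4)/6)² = 2.778
te_D = (5 + 4·6 + 7)/6 = 36/6 = 6; σ²_D = ((7−5)/6)² = 0.111

Forward pass:
ES_A = 0; EF_A = 3
ES_B = 3; EF_B = 3+12 = 15
ES_C = 3; EF_C = 3+7 = 10
ES_D = max(EF_B=15, EF_C=10) = 15; EF_D = 15+6 = 21
Expected project duration μ = 21 days. Critical path: A → B → D.

Variance along critical path = 0.444 + 2.778 + 0.111 = 3.333
σ = √3.333 = 1.826 days

1.83 days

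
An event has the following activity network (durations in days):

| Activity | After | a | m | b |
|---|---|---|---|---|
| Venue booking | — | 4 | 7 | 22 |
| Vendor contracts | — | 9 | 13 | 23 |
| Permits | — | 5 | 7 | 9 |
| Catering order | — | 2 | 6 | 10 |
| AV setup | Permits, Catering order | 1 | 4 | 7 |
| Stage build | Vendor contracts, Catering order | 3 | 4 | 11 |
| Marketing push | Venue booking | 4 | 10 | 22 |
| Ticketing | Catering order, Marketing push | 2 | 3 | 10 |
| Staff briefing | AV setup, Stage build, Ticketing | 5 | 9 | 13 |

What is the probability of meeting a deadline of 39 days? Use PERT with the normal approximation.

te_Venue booking = (4 + 4·7 + 22)/6 = 54/6 = 9; σ²_Venue booking = ((22−4)/6)² = 9.000
te_Vendor contracts = (9 + 4·13 + 23)/6 = 84/6 = 14; σ²_Vendor contracts = ((23−9)/6)² = 5.444
te_Permits = (5 + 4·7 + 9)/6 = 42/6 = 7; σ²_Permits = ((9−5)/6)² = 0.444
te_Catering order = (2 + 4·6 + 10)/6 = 36/6 = 6; σ²_Catering order = ((10−2)/6)² = 1.778
te_AV setup = (1 + 4·4 + 7)/6 = 24/6 = 4; σ²_AV setup = ((7−1)/6)² = 1.000
te_Stage build = (3 + 4·4 + 11)/6 = 30/6 = 5; σ²_Stage build = ((11−3)/6)² = 1.778
te_Marketing push = (4 + 4·10 + 22)/6 = 66/6 = 11; σ²_Marketing push = ((22−4)/6)² = 9.000
te_Ticketing = (2 + 4·3 + 10)/6 = 24/6 = 4; σ²_Ticketing = ((10−2)/6)² = 1.778
te_Staff briefing = (5 + 4·9 + 13)/6 = 54/6 = 9; σ²_Staff briefing = ((13−5)/6)² = 1.778

Forward pass:
ES_Venue booking = 0; EF_Venue booking = 9
ES_Vendor contracts = 0; EF_Vendor contracts = 14
ES_Permits = 0; EF_Permits = 7
ES_Catering order = 0; EF_Catering order = 6
ES_AV setup = max(EF_Permits=7, EF_Catering order=6) = 7; EF_AV setup = 7+4 = 11
ES_Stage build = max(EF_Vendor contracts=14, EF_Catering order=6) = 14; EF_Stage build = 14+5 = 19
ES_Marketing push = 9; EF_Marketing push = 9+11 = 20
ES_Ticketing = max(EF_Catering order=6, EF_Marketing push=20) = 20; EF_Ticketing = 20+4 = 24
ES_Staff briefing = max(EF_AV setup=11, EF_Stage build=19, EF_Ticketing=24) = 24; EF_Staff briefing = 24+9 = 33
Expected project duration μ = 33 days. Critical path: Venue booking → Marketing push → Ticketing → Staff briefing.

Variance along critical path = 9.000 + 9.000 + 1.778 + 1.778 = 21.556; σ = √21.556 = 4.643 days.
Z = (39 − 33) / 4.643 = 1.292
P(T ≤ 39) = Φ(1.292) ≈ 0.902

0.902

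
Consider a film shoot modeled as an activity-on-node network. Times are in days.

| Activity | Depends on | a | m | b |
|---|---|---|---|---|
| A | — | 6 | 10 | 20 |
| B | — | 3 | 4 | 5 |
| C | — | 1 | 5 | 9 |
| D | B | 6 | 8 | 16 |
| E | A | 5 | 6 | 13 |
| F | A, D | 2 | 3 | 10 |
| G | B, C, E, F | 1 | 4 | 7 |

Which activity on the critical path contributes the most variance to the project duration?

te_A = (6 + 4·10 + 20)/6 = 66/6 = 11; σ²_A = ((20−6)/6)² = 5.444
te_B = (3 + 4·4 + 5)/6 = 24/6 = 4; σ²_B = ((5−3)/6)² = 0.111
te_C = (1 + 4·5 + 9)/6 = 30/6 = 5; σ²_C = ((9−1)/6)² = 1.778
te_D = (6 + 4·8 + 16)/6 = 54/6 = 9; σ²_D = ((16−6)/6)² = 2.778
te_E = (5 + 4·6 + 13)/6 = 42/6 = 7; σ²_E = ((13−5)/6)² = 1.778
te_F = (2 + 4·3 + 10)/6 = 24/6 = 4; σ²_F = ((10−2)/6)² = 1.778
te_G = (1 + 4·4 + 7)/6 = 24/6 = 4; σ²_G = ((7−1)/6)² = 1.000

Forward pass:
ES_A = 0; EF_A = 11
ES_B = 0; EF_B = 4
ES_C = 0; EF_C = 5
ES_D = 4; EF_D = 4+9 = 13
ES_E = 11; EF_E = 11+7 = 18
ES_F = max(EF_A=11, EF_D=13) = 13; EF_F = 13+4 = 17
ES_G = max(EF_B=4, EF_C=5, EF_E=18, EF_F=17) = 18; EF_G = 18+4 = 22
Expected project duration μ = 22 days. Critical path: A → E → G.

Variances on critical path: σ²_A=5.444, σ²_E=1.778, σ²_G=1.000.
Largest is σ²_A = 5.444.

A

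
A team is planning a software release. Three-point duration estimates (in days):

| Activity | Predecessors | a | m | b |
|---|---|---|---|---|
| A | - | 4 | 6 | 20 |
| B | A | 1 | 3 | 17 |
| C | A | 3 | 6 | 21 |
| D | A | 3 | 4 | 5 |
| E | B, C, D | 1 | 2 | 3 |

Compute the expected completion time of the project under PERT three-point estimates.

18 days

te_A = (4 + 4·6 + 20)/6 = 48/6 = 8
te_B = (1 + 4·3 + 17)/6 = 30/6 = 5
te_C = (3 + 4·6 + 21)/6 = 48/6 = 8
te_D = (3 + 4·4 + 5)/6 = 24/6 = 4
te_E = (1 + 4·2 + 3)/6 = 12/6 = 2

Forward pass:
ES_A = 0; EF_A = 8
ES_B = 8; EF_B = 8+5 = 13
ES_C = 8; EF_C = 8+8 = 16
ES_D = 8; EF_D = 8+4 = 12
ES_E = max(EF_B=13, EF_C=16, EF_D=12) = 16; EF_E = 16+2 = 18
Expected project duration μ = 18 days. Critical path: A → C → E.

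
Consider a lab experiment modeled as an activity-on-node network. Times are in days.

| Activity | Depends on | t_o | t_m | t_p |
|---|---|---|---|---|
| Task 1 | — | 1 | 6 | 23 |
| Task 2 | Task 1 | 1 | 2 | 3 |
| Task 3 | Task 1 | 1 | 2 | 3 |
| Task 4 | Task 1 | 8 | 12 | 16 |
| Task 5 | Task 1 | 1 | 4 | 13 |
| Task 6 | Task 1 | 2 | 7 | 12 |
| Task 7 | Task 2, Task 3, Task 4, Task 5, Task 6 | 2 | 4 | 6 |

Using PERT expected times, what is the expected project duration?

24 days

te_Task 1 = (1 + 4·6 + 23)/6 = 48/6 = 8
te_Task 2 = (1 + 4·2 + 3)/6 = 12/6 = 2
te_Task 3 = (1 + 4·2 + 3)/6 = 12/6 = 2
te_Task 4 = (8 + 4·12 + 16)/6 = 72/6 = 12
te_Task 5 = (1 + 4·4 + 13)/6 = 30/6 = 5
te_Task 6 = (2 + 4·7 + 12)/6 = 42/6 = 7
te_Task 7 = (2 + 4·4 + 6)/6 = 24/6 = 4

Forward pass:
ES_Task 1 = 0; EF_Task 1 = 8
ES_Task 2 = 8; EF_Task 2 = 8+2 = 10
ES_Task 3 = 8; EF_Task 3 = 8+2 = 10
ES_Task 4 = 8; EF_Task 4 = 8+12 = 20
ES_Task 5 = 8; EF_Task 5 = 8+5 = 13
ES_Task 6 = 8; EF_Task 6 = 8+7 = 15
ES_Task 7 = max(EF_Task 2=10, EF_Task 3=10, EF_Task 4=20, EF_Task 5=13, EF_Task 6=15) = 20; EF_Task 7 = 20+4 = 24
Expected project duration μ = 24 days. Critical path: Task 1 → Task 4 → Task 7.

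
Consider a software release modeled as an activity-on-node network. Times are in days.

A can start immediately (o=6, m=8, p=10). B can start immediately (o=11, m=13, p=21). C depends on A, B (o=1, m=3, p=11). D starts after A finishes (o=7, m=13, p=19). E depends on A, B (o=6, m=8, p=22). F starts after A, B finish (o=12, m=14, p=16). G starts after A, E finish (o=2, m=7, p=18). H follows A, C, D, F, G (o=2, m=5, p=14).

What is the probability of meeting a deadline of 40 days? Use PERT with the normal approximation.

te_A = (6 + 4·8 + 10)/6 = 48/6 = 8; σ²_A = ((10−6)/6)² = 0.444
te_B = (11 + 4·13 + 21)/6 = 84/6 = 14; σ²_B = ((21−11)/6)² = 2.778
te_C = (1 + 4·3 + 11)/6 = 24/6 = 4; σ²_C = ((11−1)/6)² = 2.778
te_D = (7 + 4·13 + 19)/6 = 78/6 = 13; σ²_D = ((19−7)/6)² = 4.000
te_E = (6 + 4·8 + 22)/6 = 60/6 = 10; σ²_E = ((22−6)/6)² = 7.111
te_F = (12 + 4·14 + 16)/6 = 84/6 = 14; σ²_F = ((16−12)/6)² = 0.444
te_G = (2 + 4·7 + 18)/6 = 48/6 = 8; σ²_G = ((18−2)/6)² = 7.111
te_H = (2 + 4·5 + 14)/6 = 36/6 = 6; σ²_H = ((14−2)/6)² = 4.000

Forward pass:
ES_A = 0; EF_A = 8
ES_B = 0; EF_B = 14
ES_C = max(EF_A=8, EF_B=14) = 14; EF_C = 14+4 = 18
ES_D = 8; EF_D = 8+13 = 21
ES_E = max(EF_A=8, EF_B=14) = 14; EF_E = 14+10 = 24
ES_F = max(EF_A=8, EF_B=14) = 14; EF_F = 14+14 = 28
ES_G = max(EF_A=8, EF_E=24) = 24; EF_G = 24+8 = 32
ES_H = max(EF_A=8, EF_C=18, EF_D=21, EF_F=28, EF_G=32) = 32; EF_H = 32+6 = 38
Expected project duration μ = 38 days. Critical path: B → E → G → H.

Variance along critical path = 2.778 + 7.111 + 7.111 + 4.000 = 21.000; σ = √21.000 = 4.583 days.
Z = (40 − 38) / 4.583 = 0.436
P(T ≤ 40) = Φ(0.436) ≈ 0.669

0.669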